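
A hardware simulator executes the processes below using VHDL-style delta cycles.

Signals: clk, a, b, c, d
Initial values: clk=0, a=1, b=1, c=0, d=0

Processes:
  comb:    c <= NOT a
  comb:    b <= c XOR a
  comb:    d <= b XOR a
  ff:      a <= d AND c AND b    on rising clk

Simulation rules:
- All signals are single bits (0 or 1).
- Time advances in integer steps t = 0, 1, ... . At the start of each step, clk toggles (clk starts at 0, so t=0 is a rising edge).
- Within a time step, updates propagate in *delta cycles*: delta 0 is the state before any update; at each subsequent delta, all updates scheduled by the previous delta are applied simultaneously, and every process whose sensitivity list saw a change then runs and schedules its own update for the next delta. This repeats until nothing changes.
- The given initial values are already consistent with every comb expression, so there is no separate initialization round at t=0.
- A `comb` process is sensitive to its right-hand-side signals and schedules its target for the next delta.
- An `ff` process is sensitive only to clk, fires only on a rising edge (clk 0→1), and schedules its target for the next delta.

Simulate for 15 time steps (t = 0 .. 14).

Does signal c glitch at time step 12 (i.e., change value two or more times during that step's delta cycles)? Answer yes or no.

no

t0.Δ0 a=1 b=1 clk=0 c=0 d=0
t0.Δ1 a=1 b=1 clk=1 c=0 d=0
t0.Δ2 a=0 b=1 clk=1 c=0 d=0
t0.Δ3 a=0 b=0 clk=1 c=1 d=1
t0.Δ4 a=0 b=1 clk=1 c=1 d=0
t0.Δ5 a=0 b=1 clk=1 c=1 d=1
t1.Δ0 a=0 b=1 clk=1 c=1 d=1
t1.Δ1 a=0 b=1 clk=0 c=1 d=1
t2.Δ0 a=0 b=1 clk=0 c=1 d=1
t2.Δ1 a=0 b=1 clk=1 c=1 d=1
t2.Δ2 a=1 b=1 clk=1 c=1 d=1
t2.Δ3 a=1 b=0 clk=1 c=0 d=0
t2.Δ4 a=1 b=1 clk=1 c=0 d=1
t2.Δ5 a=1 b=1 clk=1 c=0 d=0
t3.Δ0 a=1 b=1 clk=1 c=0 d=0
t3.Δ1 a=1 b=1 clk=0 c=0 d=0
t4.Δ0 a=1 b=1 clk=0 c=0 d=0
t4.Δ1 a=1 b=1 clk=1 c=0 d=0
t4.Δ2 a=0 b=1 clk=1 c=0 d=0
t4.Δ3 a=0 b=0 clk=1 c=1 d=1
t4.Δ4 a=0 b=1 clk=1 c=1 d=0
t4.Δ5 a=0 b=1 clk=1 c=1 d=1
t5.Δ0 a=0 b=1 clk=1 c=1 d=1
t5.Δ1 a=0 b=1 clk=0 c=1 d=1
t6.Δ0 a=0 b=1 clk=0 c=1 d=1
t6.Δ1 a=0 b=1 clk=1 c=1 d=1
t6.Δ2 a=1 b=1 clk=1 c=1 d=1
t6.Δ3 a=1 b=0 clk=1 c=0 d=0
t6.Δ4 a=1 b=1 clk=1 c=0 d=1
t6.Δ5 a=1 b=1 clk=1 c=0 d=0
t7.Δ0 a=1 b=1 clk=1 c=0 d=0
t7.Δ1 a=1 b=1 clk=0 c=0 d=0
t8.Δ0 a=1 b=1 clk=0 c=0 d=0
t8.Δ1 a=1 b=1 clk=1 c=0 d=0
t8.Δ2 a=0 b=1 clk=1 c=0 d=0
t8.Δ3 a=0 b=0 clk=1 c=1 d=1
t8.Δ4 a=0 b=1 clk=1 c=1 d=0
t8.Δ5 a=0 b=1 clk=1 c=1 d=1
t9.Δ0 a=0 b=1 clk=1 c=1 d=1
t9.Δ1 a=0 b=1 clk=0 c=1 d=1
t10.Δ0 a=0 b=1 clk=0 c=1 d=1
t10.Δ1 a=0 b=1 clk=1 c=1 d=1
t10.Δ2 a=1 b=1 clk=1 c=1 d=1
t10.Δ3 a=1 b=0 clk=1 c=0 d=0
t10.Δ4 a=1 b=1 clk=1 c=0 d=1
t10.Δ5 a=1 b=1 clk=1 c=0 d=0
t11.Δ0 a=1 b=1 clk=1 c=0 d=0
t11.Δ1 a=1 b=1 clk=0 c=0 d=0
t12.Δ0 a=1 b=1 clk=0 c=0 d=0
t12.Δ1 a=1 b=1 clk=1 c=0 d=0
t12.Δ2 a=0 b=1 clk=1 c=0 d=0
t12.Δ3 a=0 b=0 clk=1 c=1 d=1
t12.Δ4 a=0 b=1 clk=1 c=1 d=0
t12.Δ5 a=0 b=1 clk=1 c=1 d=1
t13.Δ0 a=0 b=1 clk=1 c=1 d=1
t13.Δ1 a=0 b=1 clk=0 c=1 d=1
t14.Δ0 a=0 b=1 clk=0 c=1 d=1
t14.Δ1 a=0 b=1 clk=1 c=1 d=1
t14.Δ2 a=1 b=1 clk=1 c=1 d=1
t14.Δ3 a=1 b=0 clk=1 c=0 d=0
t14.Δ4 a=1 b=1 clk=1 c=0 d=1
t14.Δ5 a=1 b=1 clk=1 c=0 d=0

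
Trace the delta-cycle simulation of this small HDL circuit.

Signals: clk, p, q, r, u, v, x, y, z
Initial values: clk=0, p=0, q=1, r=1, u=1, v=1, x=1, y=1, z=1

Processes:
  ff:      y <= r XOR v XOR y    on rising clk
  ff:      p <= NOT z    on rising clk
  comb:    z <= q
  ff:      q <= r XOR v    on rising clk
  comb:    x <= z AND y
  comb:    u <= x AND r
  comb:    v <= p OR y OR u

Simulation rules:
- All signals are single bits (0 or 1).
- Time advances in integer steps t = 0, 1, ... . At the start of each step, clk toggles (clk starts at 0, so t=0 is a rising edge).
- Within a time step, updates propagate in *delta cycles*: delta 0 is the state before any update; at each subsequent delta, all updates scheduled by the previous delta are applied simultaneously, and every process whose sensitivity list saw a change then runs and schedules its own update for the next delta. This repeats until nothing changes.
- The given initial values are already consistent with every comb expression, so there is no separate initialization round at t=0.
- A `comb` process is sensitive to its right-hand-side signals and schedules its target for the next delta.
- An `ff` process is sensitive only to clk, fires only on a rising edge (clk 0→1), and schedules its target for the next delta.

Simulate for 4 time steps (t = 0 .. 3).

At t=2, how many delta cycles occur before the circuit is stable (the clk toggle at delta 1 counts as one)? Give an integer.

2

[bits: u,q,x,r,z,clk,v,p,y]
t=0: Δ0=111110101 Δ1=111111101 Δ2=101111101 Δ3=101101101 Δ4=100101101 Δ5=000101101 | 5Δ
t=1: Δ0=000101101 Δ1=000100101 | 1Δ
t=2: Δ0=000100101 Δ1=000101101 Δ2=000101111 | 2Δ
t=3: Δ0=000101111 Δ1=000100111 | 1Δ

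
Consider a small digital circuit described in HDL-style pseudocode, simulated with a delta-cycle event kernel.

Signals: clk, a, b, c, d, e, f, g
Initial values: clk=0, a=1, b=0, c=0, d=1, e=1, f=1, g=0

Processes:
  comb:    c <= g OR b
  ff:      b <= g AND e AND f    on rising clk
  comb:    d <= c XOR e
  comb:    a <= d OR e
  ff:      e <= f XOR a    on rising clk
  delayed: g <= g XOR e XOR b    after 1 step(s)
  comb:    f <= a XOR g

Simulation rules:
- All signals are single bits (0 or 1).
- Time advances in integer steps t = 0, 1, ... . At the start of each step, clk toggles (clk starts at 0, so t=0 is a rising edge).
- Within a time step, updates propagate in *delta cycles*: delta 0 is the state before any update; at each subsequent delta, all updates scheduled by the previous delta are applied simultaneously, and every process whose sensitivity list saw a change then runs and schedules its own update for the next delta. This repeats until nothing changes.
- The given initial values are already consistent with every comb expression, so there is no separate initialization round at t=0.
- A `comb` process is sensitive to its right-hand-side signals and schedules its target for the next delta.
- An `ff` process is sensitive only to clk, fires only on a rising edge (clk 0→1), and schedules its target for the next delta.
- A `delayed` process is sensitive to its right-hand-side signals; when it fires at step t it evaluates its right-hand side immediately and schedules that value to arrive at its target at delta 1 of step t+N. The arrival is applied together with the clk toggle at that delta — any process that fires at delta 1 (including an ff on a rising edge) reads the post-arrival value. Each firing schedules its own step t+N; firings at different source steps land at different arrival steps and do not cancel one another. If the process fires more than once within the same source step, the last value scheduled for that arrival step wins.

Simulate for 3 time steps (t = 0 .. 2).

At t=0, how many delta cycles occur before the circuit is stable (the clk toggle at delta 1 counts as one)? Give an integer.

5

[bits: clk,b,e,a,f,g,d,c]
t=0: Δ0=00111010 Δ1=10111010 Δ2=10011010 Δ3=10011000 Δ4=10001000 Δ5=10000000 | 5Δ
t=1: Δ0=10000000 Δ1=00000000 | 1Δ
t=2: Δ0=00000000 Δ1=10000000 | 1Δ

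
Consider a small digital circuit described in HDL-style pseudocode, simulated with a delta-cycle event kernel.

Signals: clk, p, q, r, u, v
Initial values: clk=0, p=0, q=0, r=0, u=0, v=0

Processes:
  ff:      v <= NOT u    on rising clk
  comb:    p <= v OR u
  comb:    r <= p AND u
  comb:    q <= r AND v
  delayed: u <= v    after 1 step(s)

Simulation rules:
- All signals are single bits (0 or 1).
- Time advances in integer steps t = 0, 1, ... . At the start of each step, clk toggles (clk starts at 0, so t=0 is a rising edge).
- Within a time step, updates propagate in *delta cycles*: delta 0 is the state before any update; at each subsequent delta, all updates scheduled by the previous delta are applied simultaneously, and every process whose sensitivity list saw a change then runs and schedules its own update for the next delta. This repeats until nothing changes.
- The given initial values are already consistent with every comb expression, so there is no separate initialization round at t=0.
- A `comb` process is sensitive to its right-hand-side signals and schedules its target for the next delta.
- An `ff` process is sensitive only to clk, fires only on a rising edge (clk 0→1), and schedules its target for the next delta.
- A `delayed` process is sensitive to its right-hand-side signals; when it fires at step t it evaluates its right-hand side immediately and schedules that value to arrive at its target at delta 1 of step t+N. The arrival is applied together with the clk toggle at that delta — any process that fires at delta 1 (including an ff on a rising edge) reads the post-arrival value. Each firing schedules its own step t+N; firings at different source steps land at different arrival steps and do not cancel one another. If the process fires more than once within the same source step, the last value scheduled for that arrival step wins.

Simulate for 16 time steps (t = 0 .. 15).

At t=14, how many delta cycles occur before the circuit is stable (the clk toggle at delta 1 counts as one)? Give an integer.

3

t0.Δ0 q=0 p=0 u=0 clk=0 r=0 v=0
t0.Δ1 q=0 p=0 u=0 clk=1 r=0 v=0
t0.Δ2 q=0 p=0 u=0 clk=1 r=0 v=1
t0.Δ3 q=0 p=1 u=0 clk=1 r=0 v=1
t1.Δ0 q=0 p=1 u=0 clk=1 r=0 v=1
t1.Δ1 q=0 p=1 u=1 clk=0 r=0 v=1
t1.Δ2 q=0 p=1 u=1 clk=0 r=1 v=1
t1.Δ3 q=1 p=1 u=1 clk=0 r=1 v=1
t2.Δ0 q=1 p=1 u=1 clk=0 r=1 v=1
t2.Δ1 q=1 p=1 u=1 clk=1 r=1 v=1
t2.Δ2 q=1 p=1 u=1 clk=1 r=1 v=0
t2.Δ3 q=0 p=1 u=1 clk=1 r=1 v=0
t3.Δ0 q=0 p=1 u=1 clk=1 r=1 v=0
t3.Δ1 q=0 p=1 u=0 clk=0 r=1 v=0
t3.Δ2 q=0 p=0 u=0 clk=0 r=0 v=0
t4.Δ0 q=0 p=0 u=0 clk=0 r=0 v=0
t4.Δ1 q=0 p=0 u=0 clk=1 r=0 v=0
t4.Δ2 q=0 p=0 u=0 clk=1 r=0 v=1
t4.Δ3 q=0 p=1 u=0 clk=1 r=0 v=1
t5.Δ0 q=0 p=1 u=0 clk=1 r=0 v=1
t5.Δ1 q=0 p=1 u=1 clk=0 r=0 v=1
t5.Δ2 q=0 p=1 u=1 clk=0 r=1 v=1
t5.Δ3 q=1 p=1 u=1 clk=0 r=1 v=1
t6.Δ0 q=1 p=1 u=1 clk=0 r=1 v=1
t6.Δ1 q=1 p=1 u=1 clk=1 r=1 v=1
t6.Δ2 q=1 p=1 u=1 clk=1 r=1 v=0
t6.Δ3 q=0 p=1 u=1 clk=1 r=1 v=0
t7.Δ0 q=0 p=1 u=1 clk=1 r=1 v=0
t7.Δ1 q=0 p=1 u=0 clk=0 r=1 v=0
t7.Δ2 q=0 p=0 u=0 clk=0 r=0 v=0
t8.Δ0 q=0 p=0 u=0 clk=0 r=0 v=0
t8.Δ1 q=0 p=0 u=0 clk=1 r=0 v=0
t8.Δ2 q=0 p=0 u=0 clk=1 r=0 v=1
t8.Δ3 q=0 p=1 u=0 clk=1 r=0 v=1
t9.Δ0 q=0 p=1 u=0 clk=1 r=0 v=1
t9.Δ1 q=0 p=1 u=1 clk=0 r=0 v=1
t9.Δ2 q=0 p=1 u=1 clk=0 r=1 v=1
t9.Δ3 q=1 p=1 u=1 clk=0 r=1 v=1
t10.Δ0 q=1 p=1 u=1 clk=0 r=1 v=1
t10.Δ1 q=1 p=1 u=1 clk=1 r=1 v=1
t10.Δ2 q=1 p=1 u=1 clk=1 r=1 v=0
t10.Δ3 q=0 p=1 u=1 clk=1 r=1 v=0
t11.Δ0 q=0 p=1 u=1 clk=1 r=1 v=0
t11.Δ1 q=0 p=1 u=0 clk=0 r=1 v=0
t11.Δ2 q=0 p=0 u=0 clk=0 r=0 v=0
t12.Δ0 q=0 p=0 u=0 clk=0 r=0 v=0
t12.Δ1 q=0 p=0 u=0 clk=1 r=0 v=0
t12.Δ2 q=0 p=0 u=0 clk=1 r=0 v=1
t12.Δ3 q=0 p=1 u=0 clk=1 r=0 v=1
t13.Δ0 q=0 p=1 u=0 clk=1 r=0 v=1
t13.Δ1 q=0 p=1 u=1 clk=0 r=0 v=1
t13.Δ2 q=0 p=1 u=1 clk=0 r=1 v=1
t13.Δ3 q=1 p=1 u=1 clk=0 r=1 v=1
t14.Δ0 q=1 p=1 u=1 clk=0 r=1 v=1
t14.Δ1 q=1 p=1 u=1 clk=1 r=1 v=1
t14.Δ2 q=1 p=1 u=1 clk=1 r=1 v=0
t14.Δ3 q=0 p=1 u=1 clk=1 r=1 v=0
t15.Δ0 q=0 p=1 u=1 clk=1 r=1 v=0
t15.Δ1 q=0 p=1 u=0 clk=0 r=1 v=0
t15.Δ2 q=0 p=0 u=0 clk=0 r=0 v=0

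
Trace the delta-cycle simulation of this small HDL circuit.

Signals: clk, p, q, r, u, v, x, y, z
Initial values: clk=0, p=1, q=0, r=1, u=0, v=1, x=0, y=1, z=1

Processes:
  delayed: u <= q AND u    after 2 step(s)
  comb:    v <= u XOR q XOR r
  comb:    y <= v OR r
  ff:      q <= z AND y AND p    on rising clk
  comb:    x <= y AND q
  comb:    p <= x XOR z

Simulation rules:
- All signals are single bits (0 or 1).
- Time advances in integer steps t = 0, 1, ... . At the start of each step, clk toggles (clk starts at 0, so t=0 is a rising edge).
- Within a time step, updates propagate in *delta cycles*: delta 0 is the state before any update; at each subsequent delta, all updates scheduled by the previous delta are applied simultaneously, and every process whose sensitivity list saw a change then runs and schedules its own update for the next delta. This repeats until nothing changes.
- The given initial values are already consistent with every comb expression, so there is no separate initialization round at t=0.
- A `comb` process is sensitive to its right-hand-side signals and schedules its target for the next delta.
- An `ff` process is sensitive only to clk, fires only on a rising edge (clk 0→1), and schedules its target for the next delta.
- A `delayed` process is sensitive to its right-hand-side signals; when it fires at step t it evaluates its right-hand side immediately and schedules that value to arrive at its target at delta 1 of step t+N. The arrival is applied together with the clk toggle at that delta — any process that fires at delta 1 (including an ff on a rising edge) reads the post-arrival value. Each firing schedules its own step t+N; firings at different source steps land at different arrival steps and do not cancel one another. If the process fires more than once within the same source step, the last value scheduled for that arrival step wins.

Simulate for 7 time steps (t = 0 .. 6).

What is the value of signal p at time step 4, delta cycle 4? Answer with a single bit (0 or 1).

[bits: p,v,r,q,x,clk,y,z,u]
t=0: Δ0=111000110 Δ1=111001110 Δ2=111101110 Δ3=101111110 Δ4=001111110 | 4Δ
t=1: Δ0=001111110 Δ1=001110110 | 1Δ
t=2: Δ0=001110110 Δ1=001111110 Δ2=001011110 Δ3=011001110 Δ4=111001110 | 4Δ
t=3: Δ0=111001110 Δ1=111000110 | 1Δ
t=4: Δ0=111000110 Δ1=111001110 Δ2=111101110 Δ3=101111110 Δ4=001111110 | 4Δ
t=5: Δ0=001111110 Δ1=001110110 | 1Δ
t=6: Δ0=001110110 Δ1=001111110 Δ2=001011110 Δ3=011001110 Δ4=111001110 | 4Δ

0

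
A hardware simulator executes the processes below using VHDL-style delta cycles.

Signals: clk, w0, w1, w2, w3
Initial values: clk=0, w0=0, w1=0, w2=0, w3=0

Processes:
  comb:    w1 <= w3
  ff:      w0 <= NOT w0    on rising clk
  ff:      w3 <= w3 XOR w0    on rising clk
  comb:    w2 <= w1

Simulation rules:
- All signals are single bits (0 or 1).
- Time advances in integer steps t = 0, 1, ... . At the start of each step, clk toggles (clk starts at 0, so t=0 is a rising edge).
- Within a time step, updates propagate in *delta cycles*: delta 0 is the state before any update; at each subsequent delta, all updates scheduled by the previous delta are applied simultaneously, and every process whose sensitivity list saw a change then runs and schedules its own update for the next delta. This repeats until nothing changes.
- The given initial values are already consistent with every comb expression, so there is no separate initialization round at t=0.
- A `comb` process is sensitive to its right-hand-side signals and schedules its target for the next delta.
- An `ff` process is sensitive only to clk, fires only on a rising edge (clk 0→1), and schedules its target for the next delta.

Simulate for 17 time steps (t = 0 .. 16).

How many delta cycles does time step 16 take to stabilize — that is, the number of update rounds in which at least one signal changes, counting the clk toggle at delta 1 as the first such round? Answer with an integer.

t0.Δ0 w0=0 w2=0 w3=0 clk=0 w1=0
t0.Δ1 w0=0 w2=0 w3=0 clk=1 w1=0
t0.Δ2 w0=1 w2=0 w3=0 clk=1 w1=0
t1.Δ0 w0=1 w2=0 w3=0 clk=1 w1=0
t1.Δ1 w0=1 w2=0 w3=0 clk=0 w1=0
t2.Δ0 w0=1 w2=0 w3=0 clk=0 w1=0
t2.Δ1 w0=1 w2=0 w3=0 clk=1 w1=0
t2.Δ2 w0=0 w2=0 w3=1 clk=1 w1=0
t2.Δ3 w0=0 w2=0 w3=1 clk=1 w1=1
t2.Δ4 w0=0 w2=1 w3=1 clk=1 w1=1
t3.Δ0 w0=0 w2=1 w3=1 clk=1 w1=1
t3.Δ1 w0=0 w2=1 w3=1 clk=0 w1=1
t4.Δ0 w0=0 w2=1 w3=1 clk=0 w1=1
t4.Δ1 w0=0 w2=1 w3=1 clk=1 w1=1
t4.Δ2 w0=1 w2=1 w3=1 clk=1 w1=1
t5.Δ0 w0=1 w2=1 w3=1 clk=1 w1=1
t5.Δ1 w0=1 w2=1 w3=1 clk=0 w1=1
t6.Δ0 w0=1 w2=1 w3=1 clk=0 w1=1
t6.Δ1 w0=1 w2=1 w3=1 clk=1 w1=1
t6.Δ2 w0=0 w2=1 w3=0 clk=1 w1=1
t6.Δ3 w0=0 w2=1 w3=0 clk=1 w1=0
t6.Δ4 w0=0 w2=0 w3=0 clk=1 w1=0
t7.Δ0 w0=0 w2=0 w3=0 clk=1 w1=0
t7.Δ1 w0=0 w2=0 w3=0 clk=0 w1=0
t8.Δ0 w0=0 w2=0 w3=0 clk=0 w1=0
t8.Δ1 w0=0 w2=0 w3=0 clk=1 w1=0
t8.Δ2 w0=1 w2=0 w3=0 clk=1 w1=0
t9.Δ0 w0=1 w2=0 w3=0 clk=1 w1=0
t9.Δ1 w0=1 w2=0 w3=0 clk=0 w1=0
t10.Δ0 w0=1 w2=0 w3=0 clk=0 w1=0
t10.Δ1 w0=1 w2=0 w3=0 clk=1 w1=0
t10.Δ2 w0=0 w2=0 w3=1 clk=1 w1=0
t10.Δ3 w0=0 w2=0 w3=1 clk=1 w1=1
t10.Δ4 w0=0 w2=1 w3=1 clk=1 w1=1
t11.Δ0 w0=0 w2=1 w3=1 clk=1 w1=1
t11.Δ1 w0=0 w2=1 w3=1 clk=0 w1=1
t12.Δ0 w0=0 w2=1 w3=1 clk=0 w1=1
t12.Δ1 w0=0 w2=1 w3=1 clk=1 w1=1
t12.Δ2 w0=1 w2=1 w3=1 clk=1 w1=1
t13.Δ0 w0=1 w2=1 w3=1 clk=1 w1=1
t13.Δ1 w0=1 w2=1 w3=1 clk=0 w1=1
t14.Δ0 w0=1 w2=1 w3=1 clk=0 w1=1
t14.Δ1 w0=1 w2=1 w3=1 clk=1 w1=1
t14.Δ2 w0=0 w2=1 w3=0 clk=1 w1=1
t14.Δ3 w0=0 w2=1 w3=0 clk=1 w1=0
t14.Δ4 w0=0 w2=0 w3=0 clk=1 w1=0
t15.Δ0 w0=0 w2=0 w3=0 clk=1 w1=0
t15.Δ1 w0=0 w2=0 w3=0 clk=0 w1=0
t16.Δ0 w0=0 w2=0 w3=0 clk=0 w1=0
t16.Δ1 w0=0 w2=0 w3=0 clk=1 w1=0
t16.Δ2 w0=1 w2=0 w3=0 clk=1 w1=0

2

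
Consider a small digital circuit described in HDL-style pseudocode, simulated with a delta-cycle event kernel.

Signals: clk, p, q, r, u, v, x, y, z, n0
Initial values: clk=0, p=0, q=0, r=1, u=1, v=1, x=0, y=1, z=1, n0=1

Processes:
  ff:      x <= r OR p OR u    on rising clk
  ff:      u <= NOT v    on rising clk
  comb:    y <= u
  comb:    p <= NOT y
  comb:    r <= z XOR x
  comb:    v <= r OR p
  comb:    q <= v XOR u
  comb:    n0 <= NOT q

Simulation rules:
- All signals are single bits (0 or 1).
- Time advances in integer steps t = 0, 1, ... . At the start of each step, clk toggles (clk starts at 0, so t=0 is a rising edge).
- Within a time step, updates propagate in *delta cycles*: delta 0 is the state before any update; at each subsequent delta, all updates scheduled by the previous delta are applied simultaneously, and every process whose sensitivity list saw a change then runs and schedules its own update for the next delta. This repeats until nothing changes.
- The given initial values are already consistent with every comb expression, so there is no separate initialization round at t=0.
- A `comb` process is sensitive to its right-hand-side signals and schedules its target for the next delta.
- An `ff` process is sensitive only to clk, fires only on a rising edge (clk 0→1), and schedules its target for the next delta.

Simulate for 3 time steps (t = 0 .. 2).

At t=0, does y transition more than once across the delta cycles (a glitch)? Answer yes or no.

t0.Δ0 p=0 r=1 u=1 clk=0 y=1 x=0 q=0 n0=1 v=1 z=1
t0.Δ1 p=0 r=1 u=1 clk=1 y=1 x=0 q=0 n0=1 v=1 z=1
t0.Δ2 p=0 r=1 u=0 clk=1 y=1 x=1 q=0 n0=1 v=1 z=1
t0.Δ3 p=0 r=0 u=0 clk=1 y=0 x=1 q=1 n0=1 v=1 z=1
t0.Δ4 p=1 r=0 u=0 clk=1 y=0 x=1 q=1 n0=0 v=0 z=1
t0.Δ5 p=1 r=0 u=0 clk=1 y=0 x=1 q=0 n0=0 v=1 z=1
t0.Δ6 p=1 r=0 u=0 clk=1 y=0 x=1 q=1 n0=1 v=1 z=1
t0.Δ7 p=1 r=0 u=0 clk=1 y=0 x=1 q=1 n0=0 v=1 z=1
t1.Δ0 p=1 r=0 u=0 clk=1 y=0 x=1 q=1 n0=0 v=1 z=1
t1.Δ1 p=1 r=0 u=0 clk=0 y=0 x=1 q=1 n0=0 v=1 z=1
t2.Δ0 p=1 r=0 u=0 clk=0 y=0 x=1 q=1 n0=0 v=1 z=1
t2.Δ1 p=1 r=0 u=0 clk=1 y=0 x=1 q=1 n0=0 v=1 z=1

no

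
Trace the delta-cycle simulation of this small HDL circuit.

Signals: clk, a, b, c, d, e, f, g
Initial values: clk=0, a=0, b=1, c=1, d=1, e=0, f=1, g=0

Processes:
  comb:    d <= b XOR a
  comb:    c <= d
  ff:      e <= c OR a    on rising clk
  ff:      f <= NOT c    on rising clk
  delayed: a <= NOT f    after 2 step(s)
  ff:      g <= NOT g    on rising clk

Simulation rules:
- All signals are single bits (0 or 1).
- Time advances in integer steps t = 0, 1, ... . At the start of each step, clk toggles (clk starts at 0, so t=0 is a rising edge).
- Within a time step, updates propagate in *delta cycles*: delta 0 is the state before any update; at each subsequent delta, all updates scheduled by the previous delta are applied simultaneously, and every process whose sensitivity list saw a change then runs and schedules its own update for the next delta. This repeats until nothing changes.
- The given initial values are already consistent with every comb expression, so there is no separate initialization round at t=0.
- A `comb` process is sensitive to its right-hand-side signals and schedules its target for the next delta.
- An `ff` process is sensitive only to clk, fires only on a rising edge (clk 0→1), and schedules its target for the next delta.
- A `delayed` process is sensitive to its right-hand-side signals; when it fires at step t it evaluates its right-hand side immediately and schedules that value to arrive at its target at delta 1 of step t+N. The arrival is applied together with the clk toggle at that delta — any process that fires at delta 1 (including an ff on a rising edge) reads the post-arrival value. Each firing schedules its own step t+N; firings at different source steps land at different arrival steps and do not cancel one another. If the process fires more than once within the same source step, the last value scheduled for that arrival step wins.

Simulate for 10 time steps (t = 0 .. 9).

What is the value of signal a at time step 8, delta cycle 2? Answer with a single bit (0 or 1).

[bits: a,e,clk,g,c,d,b,f]
t=0: Δ0=00001111 Δ1=00101111 Δ2=01111110 | 2Δ
t=1: Δ0=01111110 Δ1=01011110 | 1Δ
t=2: Δ0=01011110 Δ1=11111110 Δ2=11101010 Δ3=11100010 | 3Δ
t=3: Δ0=11100010 Δ1=11000010 | 1Δ
t=4: Δ0=11000010 Δ1=11100010 Δ2=11110011 | 2Δ
t=5: Δ0=11110011 Δ1=11010011 | 1Δ
t=6: Δ0=11010011 Δ1=01110011 Δ2=00100111 Δ3=00101111 | 3Δ
t=7: Δ0=00101111 Δ1=00001111 | 1Δ
t=8: Δ0=00001111 Δ1=00101111 Δ2=01111110 | 2Δ
t=9: Δ0=01111110 Δ1=01011110 | 1Δ

0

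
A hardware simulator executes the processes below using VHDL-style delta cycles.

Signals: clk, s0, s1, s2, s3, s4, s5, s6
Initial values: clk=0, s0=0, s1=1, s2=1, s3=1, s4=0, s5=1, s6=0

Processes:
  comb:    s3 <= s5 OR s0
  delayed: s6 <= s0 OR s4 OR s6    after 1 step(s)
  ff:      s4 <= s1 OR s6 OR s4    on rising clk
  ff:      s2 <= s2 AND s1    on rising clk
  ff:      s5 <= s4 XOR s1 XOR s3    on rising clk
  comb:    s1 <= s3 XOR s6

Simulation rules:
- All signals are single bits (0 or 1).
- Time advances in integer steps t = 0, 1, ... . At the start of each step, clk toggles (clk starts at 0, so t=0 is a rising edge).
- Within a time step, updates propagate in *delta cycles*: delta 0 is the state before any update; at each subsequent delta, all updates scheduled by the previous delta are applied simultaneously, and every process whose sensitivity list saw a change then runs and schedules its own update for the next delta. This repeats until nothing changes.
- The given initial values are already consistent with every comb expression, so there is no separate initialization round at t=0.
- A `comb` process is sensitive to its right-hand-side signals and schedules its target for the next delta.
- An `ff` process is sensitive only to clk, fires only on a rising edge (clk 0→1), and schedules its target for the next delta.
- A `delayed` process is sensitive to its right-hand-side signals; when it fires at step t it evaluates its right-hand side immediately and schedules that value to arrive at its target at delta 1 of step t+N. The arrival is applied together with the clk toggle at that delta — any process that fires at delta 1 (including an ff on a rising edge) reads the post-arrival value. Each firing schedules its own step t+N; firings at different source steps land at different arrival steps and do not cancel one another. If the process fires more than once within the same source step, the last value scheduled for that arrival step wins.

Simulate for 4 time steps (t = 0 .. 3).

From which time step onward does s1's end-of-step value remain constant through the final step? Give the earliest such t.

1

t0.Δ0 s2=1 s1=1 s0=0 clk=0 s4=0 s5=1 s3=1 s6=0
t0.Δ1 s2=1 s1=1 s0=0 clk=1 s4=0 s5=1 s3=1 s6=0
t0.Δ2 s2=1 s1=1 s0=0 clk=1 s4=1 s5=0 s3=1 s6=0
t0.Δ3 s2=1 s1=1 s0=0 clk=1 s4=1 s5=0 s3=0 s6=0
t0.Δ4 s2=1 s1=0 s0=0 clk=1 s4=1 s5=0 s3=0 s6=0
t1.Δ0 s2=1 s1=0 s0=0 clk=1 s4=1 s5=0 s3=0 s6=0
t1.Δ1 s2=1 s1=0 s0=0 clk=0 s4=1 s5=0 s3=0 s6=1
t1.Δ2 s2=1 s1=1 s0=0 clk=0 s4=1 s5=0 s3=0 s6=1
t2.Δ0 s2=1 s1=1 s0=0 clk=0 s4=1 s5=0 s3=0 s6=1
t2.Δ1 s2=1 s1=1 s0=0 clk=1 s4=1 s5=0 s3=0 s6=1
t3.Δ0 s2=1 s1=1 s0=0 clk=1 s4=1 s5=0 s3=0 s6=1
t3.Δ1 s2=1 s1=1 s0=0 clk=0 s4=1 s5=0 s3=0 s6=1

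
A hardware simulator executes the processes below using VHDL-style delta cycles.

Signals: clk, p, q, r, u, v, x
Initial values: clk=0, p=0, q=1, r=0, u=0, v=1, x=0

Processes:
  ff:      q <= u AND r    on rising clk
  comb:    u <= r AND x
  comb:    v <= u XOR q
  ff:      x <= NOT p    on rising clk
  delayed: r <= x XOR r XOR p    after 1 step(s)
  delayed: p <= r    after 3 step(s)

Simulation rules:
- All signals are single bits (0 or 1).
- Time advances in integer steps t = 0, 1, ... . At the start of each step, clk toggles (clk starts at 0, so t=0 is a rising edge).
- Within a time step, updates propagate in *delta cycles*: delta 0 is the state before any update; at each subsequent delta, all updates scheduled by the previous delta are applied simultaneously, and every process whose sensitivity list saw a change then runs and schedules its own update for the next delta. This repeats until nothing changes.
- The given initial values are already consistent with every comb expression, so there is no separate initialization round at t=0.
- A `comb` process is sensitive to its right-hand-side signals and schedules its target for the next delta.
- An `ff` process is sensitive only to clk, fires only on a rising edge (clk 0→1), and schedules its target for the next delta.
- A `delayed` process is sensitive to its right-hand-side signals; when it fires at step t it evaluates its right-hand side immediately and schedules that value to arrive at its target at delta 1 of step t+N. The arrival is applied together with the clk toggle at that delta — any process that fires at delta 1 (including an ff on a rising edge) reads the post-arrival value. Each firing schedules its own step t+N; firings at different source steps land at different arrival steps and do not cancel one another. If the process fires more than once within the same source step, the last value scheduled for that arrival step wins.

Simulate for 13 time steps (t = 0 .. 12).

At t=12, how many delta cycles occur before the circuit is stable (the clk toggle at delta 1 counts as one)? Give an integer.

t=0 Δ0: clk=0 p=0 x=0 u=0 r=0 v=1 q=1
  Δ1: clk:0→1
  Δ2: x:0→1, q:1→0
  Δ3: v:1→0
  (3Δ to stable)
t=1 Δ0: clk=1 p=0 x=1 u=0 r=0 v=0 q=0
  Δ1: clk:1→0, r:0→1
  Δ2: u:0→1
  Δ3: v:0→1
  (3Δ to stable)
t=2 Δ0: clk=0 p=0 x=1 u=1 r=1 v=1 q=0
  Δ1: clk:0→1, r:1→0
  Δ2: u:1→0
  Δ3: v:1→0
  (3Δ to stable)
t=3 Δ0: clk=1 p=0 x=1 u=0 r=0 v=0 q=0
  Δ1: clk:1→0, r:0→1
  Δ2: u:0→1
  Δ3: v:0→1
  (3Δ to stable)
t=4 Δ0: clk=0 p=0 x=1 u=1 r=1 v=1 q=0
  Δ1: clk:0→1, p:0→1, r:1→0
  Δ2: x:1→0, u:1→0
  Δ3: v:1→0
  (3Δ to stable)
t=5 Δ0: clk=1 p=1 x=0 u=0 r=0 v=0 q=0
  Δ1: clk:1→0, p:1→0, r:0→1
  (1Δ to stable)
t=6 Δ0: clk=0 p=0 x=0 u=0 r=1 v=0 q=0
  Δ1: clk:0→1, p:0→1
  (1Δ to stable)
t=7 Δ0: clk=1 p=1 x=0 u=0 r=1 v=0 q=0
  Δ1: clk:1→0, p:1→0, r:1→0
  (1Δ to stable)
t=8 Δ0: clk=0 p=0 x=0 u=0 r=0 v=0 q=0
  Δ1: clk:0→1, p:0→1
  (1Δ to stable)
t=9 Δ0: clk=1 p=1 x=0 u=0 r=0 v=0 q=0
  Δ1: clk:1→0, r:0→1
  (1Δ to stable)
t=10 Δ0: clk=0 p=1 x=0 u=0 r=1 v=0 q=0
  Δ1: clk:0→1, p:1→0, r:1→0
  Δ2: x:0→1
  (2Δ to stable)
t=11 Δ0: clk=1 p=0 x=1 u=0 r=0 v=0 q=0
  Δ1: clk:1→0, r:0→1
  Δ2: u:0→1
  Δ3: v:0→1
  (3Δ to stable)
t=12 Δ0: clk=0 p=0 x=1 u=1 r=1 v=1 q=0
  Δ1: clk:0→1, p:0→1, r:1→0
  Δ2: x:1→0, u:1→0
  Δ3: v:1→0
  (3Δ to stable)

3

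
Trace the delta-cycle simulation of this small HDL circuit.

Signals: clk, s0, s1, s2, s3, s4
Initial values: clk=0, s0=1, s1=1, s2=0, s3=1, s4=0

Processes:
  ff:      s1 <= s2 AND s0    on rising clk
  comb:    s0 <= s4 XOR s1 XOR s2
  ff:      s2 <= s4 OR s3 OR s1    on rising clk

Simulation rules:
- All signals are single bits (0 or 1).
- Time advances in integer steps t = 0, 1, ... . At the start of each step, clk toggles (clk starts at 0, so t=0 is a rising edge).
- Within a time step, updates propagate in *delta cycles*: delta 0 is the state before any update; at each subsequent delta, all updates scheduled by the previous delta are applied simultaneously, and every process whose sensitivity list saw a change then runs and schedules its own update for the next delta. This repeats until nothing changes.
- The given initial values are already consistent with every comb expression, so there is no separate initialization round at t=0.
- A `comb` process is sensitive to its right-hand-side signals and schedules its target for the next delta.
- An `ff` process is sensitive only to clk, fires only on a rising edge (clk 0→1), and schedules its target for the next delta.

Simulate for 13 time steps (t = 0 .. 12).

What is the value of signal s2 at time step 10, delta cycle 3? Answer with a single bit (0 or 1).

[bits: s3,s1,s0,clk,s4,s2]
t=0: Δ0=111000 Δ1=111100 Δ2=101101 | 2Δ
t=1: Δ0=101101 Δ1=101001 | 1Δ
t=2: Δ0=101001 Δ1=101101 Δ2=111101 Δ3=110101 | 3Δ
t=3: Δ0=110101 Δ1=110001 | 1Δ
t=4: Δ0=110001 Δ1=110101 Δ2=100101 Δ3=101101 | 3Δ
t=5: Δ0=101101 Δ1=101001 | 1Δ
t=6: Δ0=101001 Δ1=101101 Δ2=111101 Δ3=110101 | 3Δ
t=7: Δ0=110101 Δ1=110001 | 1Δ
t=8: Δ0=110001 Δ1=110101 Δ2=100101 Δ3=101101 | 3Δ
t=9: Δ0=101101 Δ1=101001 | 1Δ
t=10: Δ0=101001 Δ1=101101 Δ2=111101 Δ3=110101 | 3Δ
t=11: Δ0=110101 Δ1=110001 | 1Δ
t=12: Δ0=110001 Δ1=110101 Δ2=100101 Δ3=101101 | 3Δ

1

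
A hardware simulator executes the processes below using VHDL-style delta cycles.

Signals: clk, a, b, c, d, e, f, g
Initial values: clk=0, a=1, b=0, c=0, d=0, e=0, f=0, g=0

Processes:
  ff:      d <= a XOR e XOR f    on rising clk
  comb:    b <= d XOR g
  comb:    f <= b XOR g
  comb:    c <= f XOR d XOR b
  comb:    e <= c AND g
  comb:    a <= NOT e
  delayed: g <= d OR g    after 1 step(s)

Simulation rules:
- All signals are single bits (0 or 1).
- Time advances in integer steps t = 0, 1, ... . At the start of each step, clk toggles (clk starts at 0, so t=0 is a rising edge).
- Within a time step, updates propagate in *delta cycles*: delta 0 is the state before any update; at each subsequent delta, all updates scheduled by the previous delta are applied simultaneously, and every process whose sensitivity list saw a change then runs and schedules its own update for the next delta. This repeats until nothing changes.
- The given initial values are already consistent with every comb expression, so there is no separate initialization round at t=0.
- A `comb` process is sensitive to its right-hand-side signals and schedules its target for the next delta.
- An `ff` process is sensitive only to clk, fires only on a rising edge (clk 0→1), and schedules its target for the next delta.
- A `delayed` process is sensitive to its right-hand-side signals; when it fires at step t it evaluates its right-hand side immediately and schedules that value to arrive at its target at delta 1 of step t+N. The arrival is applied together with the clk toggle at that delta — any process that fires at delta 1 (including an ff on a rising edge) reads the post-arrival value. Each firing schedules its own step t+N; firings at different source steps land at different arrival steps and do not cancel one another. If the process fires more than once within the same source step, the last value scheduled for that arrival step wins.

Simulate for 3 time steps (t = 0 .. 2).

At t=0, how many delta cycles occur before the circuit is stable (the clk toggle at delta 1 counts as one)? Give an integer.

5

t=0 Δ0: a=1 b=0 d=0 clk=0 e=0 c=0 g=0 f=0
  Δ1: clk:0→1
  Δ2: d:0→1
  Δ3: b:0→1, c:0→1
  Δ4: c:1→0, f:0→1
  Δ5: c:0→1
  (5Δ to stable)
t=1 Δ0: a=1 b=1 d=1 clk=1 e=0 c=1 g=0 f=1
  Δ1: clk:1→0, g:0→1
  Δ2: b:1→0, e:0→1, f:1→0
  Δ3: a:1→0, f:0→1
  Δ4: c:1→0
  Δ5: e:1→0
  Δ6: a:0→1
  (6Δ to stable)
t=2 Δ0: a=1 b=0 d=1 clk=0 e=0 c=0 g=1 f=1
  Δ1: clk:0→1
  Δ2: d:1→0
  Δ3: b:0→1, c:0→1
  Δ4: e:0→1, c:1→0, f:1→0
  Δ5: a:1→0, e:1→0, c:0→1
  Δ6: a:0→1, e:0→1
  Δ7: a:1→0
  (7Δ to stable)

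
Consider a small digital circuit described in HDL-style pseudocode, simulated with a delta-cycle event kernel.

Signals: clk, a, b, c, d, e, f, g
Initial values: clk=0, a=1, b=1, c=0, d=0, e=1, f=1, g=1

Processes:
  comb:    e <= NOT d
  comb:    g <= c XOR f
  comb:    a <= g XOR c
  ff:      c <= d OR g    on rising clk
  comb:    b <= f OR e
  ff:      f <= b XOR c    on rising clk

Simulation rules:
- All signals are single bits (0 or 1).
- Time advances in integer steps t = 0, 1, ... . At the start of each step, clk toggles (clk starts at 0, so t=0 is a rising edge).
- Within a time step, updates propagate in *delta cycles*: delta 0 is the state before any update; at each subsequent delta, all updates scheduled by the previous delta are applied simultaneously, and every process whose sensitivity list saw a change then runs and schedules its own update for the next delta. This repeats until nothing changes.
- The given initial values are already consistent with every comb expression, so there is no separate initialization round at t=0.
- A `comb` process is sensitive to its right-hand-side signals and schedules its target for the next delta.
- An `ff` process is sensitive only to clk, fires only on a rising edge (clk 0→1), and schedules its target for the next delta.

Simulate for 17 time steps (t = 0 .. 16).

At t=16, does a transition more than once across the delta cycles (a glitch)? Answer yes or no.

t0.Δ0 e=1 g=1 b=1 d=0 c=0 clk=0 f=1 a=1
t0.Δ1 e=1 g=1 b=1 d=0 c=0 clk=1 f=1 a=1
t0.Δ2 e=1 g=1 b=1 d=0 c=1 clk=1 f=1 a=1
t0.Δ3 e=1 g=0 b=1 d=0 c=1 clk=1 f=1 a=0
t0.Δ4 e=1 g=0 b=1 d=0 c=1 clk=1 f=1 a=1
t1.Δ0 e=1 g=0 b=1 d=0 c=1 clk=1 f=1 a=1
t1.Δ1 e=1 g=0 b=1 d=0 c=1 clk=0 f=1 a=1
t2.Δ0 e=1 g=0 b=1 d=0 c=1 clk=0 f=1 a=1
t2.Δ1 e=1 g=0 b=1 d=0 c=1 clk=1 f=1 a=1
t2.Δ2 e=1 g=0 b=1 d=0 c=0 clk=1 f=0 a=1
t2.Δ3 e=1 g=0 b=1 d=0 c=0 clk=1 f=0 a=0
t3.Δ0 e=1 g=0 b=1 d=0 c=0 clk=1 f=0 a=0
t3.Δ1 e=1 g=0 b=1 d=0 c=0 clk=0 f=0 a=0
t4.Δ0 e=1 g=0 b=1 d=0 c=0 clk=0 f=0 a=0
t4.Δ1 e=1 g=0 b=1 d=0 c=0 clk=1 f=0 a=0
t4.Δ2 e=1 g=0 b=1 d=0 c=0 clk=1 f=1 a=0
t4.Δ3 e=1 g=1 b=1 d=0 c=0 clk=1 f=1 a=0
t4.Δ4 e=1 g=1 b=1 d=0 c=0 clk=1 f=1 a=1
t5.Δ0 e=1 g=1 b=1 d=0 c=0 clk=1 f=1 a=1
t5.Δ1 e=1 g=1 b=1 d=0 c=0 clk=0 f=1 a=1
t6.Δ0 e=1 g=1 b=1 d=0 c=0 clk=0 f=1 a=1
t6.Δ1 e=1 g=1 b=1 d=0 c=0 clk=1 f=1 a=1
t6.Δ2 e=1 g=1 b=1 d=0 c=1 clk=1 f=1 a=1
t6.Δ3 e=1 g=0 b=1 d=0 c=1 clk=1 f=1 a=0
t6.Δ4 e=1 g=0 b=1 d=0 c=1 clk=1 f=1 a=1
t7.Δ0 e=1 g=0 b=1 d=0 c=1 clk=1 f=1 a=1
t7.Δ1 e=1 g=0 b=1 d=0 c=1 clk=0 f=1 a=1
t8.Δ0 e=1 g=0 b=1 d=0 c=1 clk=0 f=1 a=1
t8.Δ1 e=1 g=0 b=1 d=0 c=1 clk=1 f=1 a=1
t8.Δ2 e=1 g=0 b=1 d=0 c=0 clk=1 f=0 a=1
t8.Δ3 e=1 g=0 b=1 d=0 c=0 clk=1 f=0 a=0
t9.Δ0 e=1 g=0 b=1 d=0 c=0 clk=1 f=0 a=0
t9.Δ1 e=1 g=0 b=1 d=0 c=0 clk=0 f=0 a=0
t10.Δ0 e=1 g=0 b=1 d=0 c=0 clk=0 f=0 a=0
t10.Δ1 e=1 g=0 b=1 d=0 c=0 clk=1 f=0 a=0
t10.Δ2 e=1 g=0 b=1 d=0 c=0 clk=1 f=1 a=0
t10.Δ3 e=1 g=1 b=1 d=0 c=0 clk=1 f=1 a=0
t10.Δ4 e=1 g=1 b=1 d=0 c=0 clk=1 f=1 a=1
t11.Δ0 e=1 g=1 b=1 d=0 c=0 clk=1 f=1 a=1
t11.Δ1 e=1 g=1 b=1 d=0 c=0 clk=0 f=1 a=1
t12.Δ0 e=1 g=1 b=1 d=0 c=0 clk=0 f=1 a=1
t12.Δ1 e=1 g=1 b=1 d=0 c=0 clk=1 f=1 a=1
t12.Δ2 e=1 g=1 b=1 d=0 c=1 clk=1 f=1 a=1
t12.Δ3 e=1 g=0 b=1 d=0 c=1 clk=1 f=1 a=0
t12.Δ4 e=1 g=0 b=1 d=0 c=1 clk=1 f=1 a=1
t13.Δ0 e=1 g=0 b=1 d=0 c=1 clk=1 f=1 a=1
t13.Δ1 e=1 g=0 b=1 d=0 c=1 clk=0 f=1 a=1
t14.Δ0 e=1 g=0 b=1 d=0 c=1 clk=0 f=1 a=1
t14.Δ1 e=1 g=0 b=1 d=0 c=1 clk=1 f=1 a=1
t14.Δ2 e=1 g=0 b=1 d=0 c=0 clk=1 f=0 a=1
t14.Δ3 e=1 g=0 b=1 d=0 c=0 clk=1 f=0 a=0
t15.Δ0 e=1 g=0 b=1 d=0 c=0 clk=1 f=0 a=0
t15.Δ1 e=1 g=0 b=1 d=0 c=0 clk=0 f=0 a=0
t16.Δ0 e=1 g=0 b=1 d=0 c=0 clk=0 f=0 a=0
t16.Δ1 e=1 g=0 b=1 d=0 c=0 clk=1 f=0 a=0
t16.Δ2 e=1 g=0 b=1 d=0 c=0 clk=1 f=1 a=0
t16.Δ3 e=1 g=1 b=1 d=0 c=0 clk=1 f=1 a=0
t16.Δ4 e=1 g=1 b=1 d=0 c=0 clk=1 f=1 a=1

no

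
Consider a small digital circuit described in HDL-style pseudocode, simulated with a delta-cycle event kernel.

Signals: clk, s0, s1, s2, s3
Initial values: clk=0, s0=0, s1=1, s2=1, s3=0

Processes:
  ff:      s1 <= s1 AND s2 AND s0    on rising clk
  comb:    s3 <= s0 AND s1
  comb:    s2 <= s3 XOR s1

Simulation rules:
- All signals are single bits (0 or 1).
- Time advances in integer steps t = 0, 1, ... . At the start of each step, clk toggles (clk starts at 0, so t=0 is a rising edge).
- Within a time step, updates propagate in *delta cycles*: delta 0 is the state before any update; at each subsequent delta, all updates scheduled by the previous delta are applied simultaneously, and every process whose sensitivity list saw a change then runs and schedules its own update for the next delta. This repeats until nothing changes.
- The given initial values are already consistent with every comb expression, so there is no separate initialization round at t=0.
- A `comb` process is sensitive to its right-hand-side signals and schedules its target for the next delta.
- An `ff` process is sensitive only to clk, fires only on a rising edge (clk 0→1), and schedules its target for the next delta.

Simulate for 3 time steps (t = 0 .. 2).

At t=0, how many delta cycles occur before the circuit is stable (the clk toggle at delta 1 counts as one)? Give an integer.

t0.Δ0 s2=1 s0=0 clk=0 s3=0 s1=1
t0.Δ1 s2=1 s0=0 clk=1 s3=0 s1=1
t0.Δ2 s2=1 s0=0 clk=1 s3=0 s1=0
t0.Δ3 s2=0 s0=0 clk=1 s3=0 s1=0
t1.Δ0 s2=0 s0=0 clk=1 s3=0 s1=0
t1.Δ1 s2=0 s0=0 clk=0 s3=0 s1=0
t2.Δ0 s2=0 s0=0 clk=0 s3=0 s1=0
t2.Δ1 s2=0 s0=0 clk=1 s3=0 s1=0

3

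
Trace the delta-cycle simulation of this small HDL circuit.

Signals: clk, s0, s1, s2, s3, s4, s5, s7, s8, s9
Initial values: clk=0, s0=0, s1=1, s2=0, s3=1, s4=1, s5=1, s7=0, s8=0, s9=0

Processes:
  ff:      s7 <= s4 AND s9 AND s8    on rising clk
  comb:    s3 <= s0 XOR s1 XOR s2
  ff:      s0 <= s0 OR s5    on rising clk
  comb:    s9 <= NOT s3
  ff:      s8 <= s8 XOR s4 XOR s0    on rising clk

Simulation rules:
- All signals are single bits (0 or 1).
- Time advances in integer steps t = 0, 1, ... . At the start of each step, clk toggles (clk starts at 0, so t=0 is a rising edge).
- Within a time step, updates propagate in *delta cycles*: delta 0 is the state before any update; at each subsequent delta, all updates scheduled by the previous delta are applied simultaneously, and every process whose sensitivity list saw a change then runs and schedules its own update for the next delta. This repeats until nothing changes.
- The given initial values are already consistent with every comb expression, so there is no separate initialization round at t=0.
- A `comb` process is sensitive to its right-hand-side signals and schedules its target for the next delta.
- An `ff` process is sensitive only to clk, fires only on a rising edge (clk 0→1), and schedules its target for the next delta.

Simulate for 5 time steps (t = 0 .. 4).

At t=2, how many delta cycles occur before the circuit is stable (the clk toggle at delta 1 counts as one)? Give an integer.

2

t0.Δ0 s5=1 s3=1 clk=0 s1=1 s2=0 s0=0 s4=1 s7=0 s9=0 s8=0
t0.Δ1 s5=1 s3=1 clk=1 s1=1 s2=0 s0=0 s4=1 s7=0 s9=0 s8=0
t0.Δ2 s5=1 s3=1 clk=1 s1=1 s2=0 s0=1 s4=1 s7=0 s9=0 s8=1
t0.Δ3 s5=1 s3=0 clk=1 s1=1 s2=0 s0=1 s4=1 s7=0 s9=0 s8=1
t0.Δ4 s5=1 s3=0 clk=1 s1=1 s2=0 s0=1 s4=1 s7=0 s9=1 s8=1
t1.Δ0 s5=1 s3=0 clk=1 s1=1 s2=0 s0=1 s4=1 s7=0 s9=1 s8=1
t1.Δ1 s5=1 s3=0 clk=0 s1=1 s2=0 s0=1 s4=1 s7=0 s9=1 s8=1
t2.Δ0 s5=1 s3=0 clk=0 s1=1 s2=0 s0=1 s4=1 s7=0 s9=1 s8=1
t2.Δ1 s5=1 s3=0 clk=1 s1=1 s2=0 s0=1 s4=1 s7=0 s9=1 s8=1
t2.Δ2 s5=1 s3=0 clk=1 s1=1 s2=0 s0=1 s4=1 s7=1 s9=1 s8=1
t3.Δ0 s5=1 s3=0 clk=1 s1=1 s2=0 s0=1 s4=1 s7=1 s9=1 s8=1
t3.Δ1 s5=1 s3=0 clk=0 s1=1 s2=0 s0=1 s4=1 s7=1 s9=1 s8=1
t4.Δ0 s5=1 s3=0 clk=0 s1=1 s2=0 s0=1 s4=1 s7=1 s9=1 s8=1
t4.Δ1 s5=1 s3=0 clk=1 s1=1 s2=0 s0=1 s4=1 s7=1 s9=1 s8=1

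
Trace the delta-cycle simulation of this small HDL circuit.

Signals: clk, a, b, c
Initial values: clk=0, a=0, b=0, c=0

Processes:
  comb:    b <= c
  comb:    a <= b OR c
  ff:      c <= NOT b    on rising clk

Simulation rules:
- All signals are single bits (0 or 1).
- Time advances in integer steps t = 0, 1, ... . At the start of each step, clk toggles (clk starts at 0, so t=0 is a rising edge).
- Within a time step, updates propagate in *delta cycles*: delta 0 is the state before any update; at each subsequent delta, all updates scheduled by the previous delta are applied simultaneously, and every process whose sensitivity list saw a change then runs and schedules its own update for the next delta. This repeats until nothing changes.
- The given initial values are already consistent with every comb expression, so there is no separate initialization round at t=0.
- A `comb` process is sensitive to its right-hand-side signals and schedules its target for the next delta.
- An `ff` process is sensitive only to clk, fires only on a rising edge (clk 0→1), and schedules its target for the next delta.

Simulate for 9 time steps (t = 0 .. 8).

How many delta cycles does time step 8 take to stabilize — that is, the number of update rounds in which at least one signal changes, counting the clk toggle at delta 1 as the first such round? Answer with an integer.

3

[bits: clk,a,c,b]
t=0: Δ0=0000 Δ1=1000 Δ2=1010 Δ3=1111 | 3Δ
t=1: Δ0=1111 Δ1=0111 | 1Δ
t=2: Δ0=0111 Δ1=1111 Δ2=1101 Δ3=1100 Δ4=1000 | 4Δ
t=3: Δ0=1000 Δ1=0000 | 1Δ
t=4: Δ0=0000 Δ1=1000 Δ2=1010 Δ3=1111 | 3Δ
t=5: Δ0=1111 Δ1=0111 | 1Δ
t=6: Δ0=0111 Δ1=1111 Δ2=1101 Δ3=1100 Δ4=1000 | 4Δ
t=7: Δ0=1000 Δ1=0000 | 1Δ
t=8: Δ0=0000 Δ1=1000 Δ2=1010 Δ3=1111 | 3Δ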